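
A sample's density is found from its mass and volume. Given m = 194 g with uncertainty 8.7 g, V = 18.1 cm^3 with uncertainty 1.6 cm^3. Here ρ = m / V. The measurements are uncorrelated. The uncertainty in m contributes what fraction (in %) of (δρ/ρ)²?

(δρ/ρ)² = (1·δm/m)² + (-1·δV/V)²
  m term: (1×0.0448)² = 0.00201
  V term: (-1×0.0884)² = 0.00781
Total = 0.00983. Share from m = 0.00201/0.00983 = 0.205.

20.5%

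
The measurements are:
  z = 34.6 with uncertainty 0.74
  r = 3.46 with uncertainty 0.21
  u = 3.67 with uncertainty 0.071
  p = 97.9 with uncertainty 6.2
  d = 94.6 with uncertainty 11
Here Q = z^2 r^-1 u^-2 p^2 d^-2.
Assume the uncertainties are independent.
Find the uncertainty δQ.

Each factor contributes (exponent × relative error)² to (δQ/Q)²:
  (2·δz/z)² = (2×0.0214)² = 0.00183;  (-1·δr/r)² = (-1×0.0607)² = 0.00368;  (-2·δu/u)² = (-2×0.0193)² = 0.00150;  (2·δp/p)² = (2×0.0633)² = 0.0160;  (-2·δd/d)² = (-2×0.116)² = 0.0541
δQ/Q = √(0.0771) = 0.278
Q = 27.5, so δQ = 0.278 × 27.5 = 7.64.

7.64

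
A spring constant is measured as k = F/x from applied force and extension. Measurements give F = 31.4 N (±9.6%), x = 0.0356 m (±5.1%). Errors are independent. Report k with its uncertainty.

k is a product of powers, so relative uncertainties combine in quadrature:
  (1·δF/F)² = (1×0.0960)² = 0.00922;  (-1·δx/x)² = (-1×0.0510)² = 0.00260
δk/k = √(0.0118) = 0.109
k = 882 N/m, so δk = 0.109 × 882 = 95.9 N/m.

882 ± 95.9 N/m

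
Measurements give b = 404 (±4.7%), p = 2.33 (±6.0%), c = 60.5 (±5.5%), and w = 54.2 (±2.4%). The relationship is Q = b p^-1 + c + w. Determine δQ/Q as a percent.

Let h = b·p^-1 = 173. δh/h = √((1·δb/b)² + (-1·δp/p)²) = √(0.00221 + 0.00360) = 0.0762, so δh = 13.2.
Q = h + c + w: δQ = √(δh² + δc² + δw²) = √(175 + 11.1 + 1.69) = 13.7
Q = 288, so δQ/Q = 13.7/288 = 0.0475.

4.75%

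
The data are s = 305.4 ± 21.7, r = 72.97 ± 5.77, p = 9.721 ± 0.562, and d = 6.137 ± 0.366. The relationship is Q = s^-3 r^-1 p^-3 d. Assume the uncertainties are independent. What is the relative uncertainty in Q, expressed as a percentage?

29.2%

Q is a product of powers, so relative uncertainties combine in quadrature:
  (-3·δs/s)² = (-3×0.0711)² = 0.0454;  (-1·δr/r)² = (-1×0.0791)² = 0.00625;  (-3·δp/p)² = (-3×0.0578)² = 0.0301;  (1·δd/d)² = (1×0.0596)² = 0.00356
δQ/Q = √(0.0853) = 0.292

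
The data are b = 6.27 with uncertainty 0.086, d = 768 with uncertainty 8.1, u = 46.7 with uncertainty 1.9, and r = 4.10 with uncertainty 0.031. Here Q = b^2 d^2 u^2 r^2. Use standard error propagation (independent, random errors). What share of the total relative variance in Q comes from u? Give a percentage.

(δQ/Q)² = (2·δb/b)² + (2·δd/d)² + (2·δu/u)² + (2·δr/r)²
  b term: (2×0.0137)² = 0.000753
  d term: (2×0.0105)² = 0.000445
  u term: (2×0.0407)² = 0.00662
  r term: (2×0.00756)² = 0.000229
Total = 0.00805. Share from u = 0.00662/0.00805 = 0.823.

82.3%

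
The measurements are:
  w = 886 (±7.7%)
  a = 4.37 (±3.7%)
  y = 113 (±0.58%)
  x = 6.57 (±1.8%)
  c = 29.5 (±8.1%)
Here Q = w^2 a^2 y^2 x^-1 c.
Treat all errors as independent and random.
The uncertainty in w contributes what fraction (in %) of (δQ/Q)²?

(δQ/Q)² = (2·δw/w)² + (2·δa/a)² + (2·δy/y)² + (-1·δx/x)² + (1·δc/c)²
  w term: (2×0.0770)² = 0.0237
  a term: (2×0.0370)² = 0.00548
  y term: (2×0.00580)² = 0.000135
  x term: (-1×0.0180)² = 0.000324
  c term: (1×0.0810)² = 0.00656
Total = 0.0362. Share from w = 0.0237/0.0362 = 0.655.

65.5%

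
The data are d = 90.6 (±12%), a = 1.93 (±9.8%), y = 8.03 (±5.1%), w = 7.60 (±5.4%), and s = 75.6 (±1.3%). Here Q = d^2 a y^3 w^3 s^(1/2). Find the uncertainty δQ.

1.07e+10

Products/powers → add relative errors in quadrature, weighted by exponent:
  (2·δd/d)² = (2×0.120)² = 0.0576;  (1·δa/a)² = (1×0.0980)² = 0.00960;  (3·δy/y)² = (3×0.0510)² = 0.0234;  (3·δw/w)² = (3×0.0540)² = 0.0262;  (½·δs/s)² = (0.5×0.0130)² = 4.23e-05
δQ/Q = √(0.117) = 0.342
Q = 3.13e+10, so δQ = 0.342 × 3.13e+10 = 1.07e+10.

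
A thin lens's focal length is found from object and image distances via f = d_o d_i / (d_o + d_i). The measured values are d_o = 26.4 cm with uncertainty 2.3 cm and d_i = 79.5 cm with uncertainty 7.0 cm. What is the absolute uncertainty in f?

∂f/∂d_o = (d_i/(d_o+d_i))² = 0.564;  ∂f/∂d_i = (d_o/(d_o+d_i))² = 0.0621
δf = √((∂f/∂d_o · δd_o)² + (∂f/∂d_i · δd_i)²) = √(1.68 + 0.189) = 1.37 cm

1.37 cm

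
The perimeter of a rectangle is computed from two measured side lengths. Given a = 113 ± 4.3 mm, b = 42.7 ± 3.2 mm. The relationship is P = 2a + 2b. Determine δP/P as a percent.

3.44%

Sums and differences: (δP)² = Σ (cᵢ δxᵢ)².
  (2·δa)² = 74.0;  (2·δb)² = 41.0
δP = √(115) = 10.7 mm
P = 311 mm, so δP/P = 10.7/311 = 0.0344.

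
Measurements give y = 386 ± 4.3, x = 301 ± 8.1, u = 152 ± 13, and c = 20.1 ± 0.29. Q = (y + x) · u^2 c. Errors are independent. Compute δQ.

5.49e+07

Let w = y + x = 687. δw = √(δy² + δx²) = √(18.5 + 65.6) = 9.17, so δw/w = 0.0133.
Q is then a monomial in w, u, c:
δQ/Q = √((δw/w)² + (2·δu/u)² + (1·δc/c)²) = √(0.000178 + 0.0293 + 0.000208) = 0.172
Q = 3.19e+08, so δQ = 0.172 × 3.19e+08 = 5.49e+07.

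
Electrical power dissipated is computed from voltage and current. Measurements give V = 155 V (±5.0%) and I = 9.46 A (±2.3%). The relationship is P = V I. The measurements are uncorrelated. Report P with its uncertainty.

Each factor contributes (exponent × relative error)² to (δP/P)²:
  (1·δV/V)² = (1×0.0500)² = 0.00250;  (1·δI/I)² = (1×0.0230)² = 0.000529
δP/P = √(0.00303) = 0.0550
P = 1470 W, so δP = 0.0550 × 1470 = 80.7 W.

1470 ± 80.7 W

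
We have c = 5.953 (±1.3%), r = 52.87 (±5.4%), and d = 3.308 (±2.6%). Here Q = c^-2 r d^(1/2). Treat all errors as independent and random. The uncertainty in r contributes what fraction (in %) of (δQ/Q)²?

77.5%

(δQ/Q)² = (-2·δc/c)² + (1·δr/r)² + (½·δd/d)²
  c term: (-2×0.0130)² = 0.000676
  r term: (1×0.0540)² = 0.00292
  d term: (0.5×0.0260)² = 0.000169
Total = 0.00376. Share from r = 0.00292/0.00376 = 0.775.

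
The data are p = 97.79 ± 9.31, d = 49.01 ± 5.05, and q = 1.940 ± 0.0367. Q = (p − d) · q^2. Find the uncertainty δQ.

Let u = p − d = 48.78. δu = √(δp² + δd²) = √(86.7 + 25.5) = 10.6, so δu/u = 0.217.
Q is then a monomial in u, q:
δQ/Q = √((δu/u)² + (2·δq/q)²) = √(0.0471 + 0.00143) = 0.220
Q = 183.6, so δQ = 0.220 × 183.6 = 40.5.

40.5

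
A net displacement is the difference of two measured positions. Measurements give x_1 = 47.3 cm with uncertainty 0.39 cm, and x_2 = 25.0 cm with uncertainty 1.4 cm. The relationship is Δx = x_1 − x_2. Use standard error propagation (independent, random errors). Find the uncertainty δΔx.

1.45 cm

Sums and differences: (δΔx)² = Σ (cᵢ δxᵢ)².
  (δx_1)² = 0.152;  (δx_2)² = 1.96
δΔx = √(2.11) = 1.45 cm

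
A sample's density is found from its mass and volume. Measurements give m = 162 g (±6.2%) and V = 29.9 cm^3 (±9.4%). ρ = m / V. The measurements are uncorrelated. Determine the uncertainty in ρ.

Relative error in a monomial: (δρ/ρ)² = Σ (nᵢ · δxᵢ/xᵢ)².
  (1·δm/m)² = (1×0.0620)² = 0.00384;  (-1·δV/V)² = (-1×0.0940)² = 0.00884
δρ/ρ = √(0.0127) = 0.113
ρ = 5.42 g/cm^3, so δρ = 0.113 × 5.42 = 0.610 g/cm^3.

0.610 g/cm^3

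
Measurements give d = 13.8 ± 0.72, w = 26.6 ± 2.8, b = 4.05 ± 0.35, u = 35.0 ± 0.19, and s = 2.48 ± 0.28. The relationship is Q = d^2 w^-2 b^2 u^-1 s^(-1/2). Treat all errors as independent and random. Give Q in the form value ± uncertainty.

0.0801 ± 0.0238

Relative error in a monomial: (δQ/Q)² = Σ (nᵢ · δxᵢ/xᵢ)².
  (2·δd/d)² = (2×0.0522)² = 0.0109;  (-2·δw/w)² = (-2×0.105)² = 0.0443;  (2·δb/b)² = (2×0.0864)² = 0.0299;  (-1·δu/u)² = (-1×0.00543)² = 2.95e-05;  (−½·δs/s)² = (-0.5×0.113)² = 0.00319
δQ/Q = √(0.0883) = 0.297
Q = 0.0801, so δQ = 0.297 × 0.0801 = 0.0238.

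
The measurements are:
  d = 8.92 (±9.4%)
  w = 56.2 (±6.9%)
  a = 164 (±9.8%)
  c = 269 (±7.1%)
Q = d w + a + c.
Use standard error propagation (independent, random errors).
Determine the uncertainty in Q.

63.6

Let p = d·w = 501. δp/p = √((1·δd/d)² + (1·δw/w)²) = √(0.00884 + 0.00476) = 0.117, so δp = 58.5.
Q = p + a + c: δQ = √(δp² + δa² + δc²) = √(3420 + 258 + 365) = 63.6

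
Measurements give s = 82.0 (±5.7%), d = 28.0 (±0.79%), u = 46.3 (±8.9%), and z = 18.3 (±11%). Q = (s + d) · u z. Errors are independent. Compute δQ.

Let w = s + d = 110. δw = √(δs² + δd²) = √(21.8 + 0.0489) = 4.68, so δw/w = 0.0425.
Q is then a monomial in w, u, z:
δQ/Q = √((δw/w)² + (1·δu/u)² + (1·δz/z)²) = √(0.00181 + 0.00792 + 0.0121) = 0.148
Q = 93200, so δQ = 0.148 × 93200 = 13800.

13800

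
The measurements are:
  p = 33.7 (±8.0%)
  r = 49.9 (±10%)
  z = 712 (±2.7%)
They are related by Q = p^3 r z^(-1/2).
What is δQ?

18600

Products/powers → add relative errors in quadrature, weighted by exponent:
  (3·δp/p)² = (3×0.0800)² = 0.0576;  (1·δr/r)² = (1×0.100)² = 0.0100;  (−½·δz/z)² = (-0.5×0.0270)² = 0.000182
δQ/Q = √(0.0678) = 0.260
Q = 71600, so δQ = 0.260 × 71600 = 18600.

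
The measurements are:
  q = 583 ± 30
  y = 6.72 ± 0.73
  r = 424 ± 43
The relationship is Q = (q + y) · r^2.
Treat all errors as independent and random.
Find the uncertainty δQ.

Let u = q + y = 590. δu = √(δq² + δy²) = √(900 + 0.533) = 30.0, so δu/u = 0.0509.
Q is then a monomial in u, r:
δQ/Q = √((δu/u)² + (2·δr/r)²) = √(0.00259 + 0.0411) = 0.209
Q = 1.06e+08, so δQ = 0.209 × 1.06e+08 = 2.22e+07.

2.22e+07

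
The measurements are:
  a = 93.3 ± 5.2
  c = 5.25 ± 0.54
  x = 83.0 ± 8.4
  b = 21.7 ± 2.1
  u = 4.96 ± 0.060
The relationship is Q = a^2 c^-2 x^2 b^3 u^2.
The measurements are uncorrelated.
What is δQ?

Products/powers → add relative errors in quadrature, weighted by exponent:
  (2·δa/a)² = (2×0.0557)² = 0.0124;  (-2·δc/c)² = (-2×0.103)² = 0.0423;  (2·δx/x)² = (2×0.101)² = 0.0410;  (3·δb/b)² = (3×0.0968)² = 0.0843;  (2·δu/u)² = (2×0.0121)² = 0.000585
δQ/Q = √(0.181) = 0.425
Q = 5.47e+11, so δQ = 0.425 × 5.47e+11 = 2.32e+11.

2.32e+11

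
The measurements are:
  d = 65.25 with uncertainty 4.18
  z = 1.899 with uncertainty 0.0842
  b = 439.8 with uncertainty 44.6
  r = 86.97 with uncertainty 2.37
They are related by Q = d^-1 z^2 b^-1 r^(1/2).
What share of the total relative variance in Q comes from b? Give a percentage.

45.8%

(δQ/Q)² = (-1·δd/d)² + (2·δz/z)² + (-1·δb/b)² + (½·δr/r)²
  d term: (-1×0.0641)² = 0.00410
  z term: (2×0.0443)² = 0.00786
  b term: (-1×0.101)² = 0.0103
  r term: (0.5×0.0273)² = 0.000186
Total = 0.0224. Share from b = 0.0103/0.0224 = 0.458.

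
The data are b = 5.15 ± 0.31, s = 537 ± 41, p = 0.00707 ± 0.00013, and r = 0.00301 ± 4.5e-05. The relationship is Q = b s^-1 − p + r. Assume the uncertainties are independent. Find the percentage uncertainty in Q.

Let w = b·s^-1 = 0.00959. δw/w = √((1·δb/b)² + (-1·δs/s)²) = √(0.00362 + 0.00583) = 0.0972, so δw = 0.000932.
Q = w − p + r: δQ = √(δw² + δp² + δr²) = √(8.69e-07 + 1.69e-08 + 2.03e-09) = 0.000943
Q = 0.00553, so δQ/Q = 0.000943/0.00553 = 0.170.

17.0%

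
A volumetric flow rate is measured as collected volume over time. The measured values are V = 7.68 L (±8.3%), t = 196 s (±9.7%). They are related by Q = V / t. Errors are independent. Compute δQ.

0.00500 L/s

Each factor contributes (exponent × relative error)² to (δQ/Q)²:
  (1·δV/V)² = (1×0.0830)² = 0.00689;  (-1·δt/t)² = (-1×0.0970)² = 0.00941
δQ/Q = √(0.0163) = 0.128
Q = 0.0392 L/s, so δQ = 0.128 × 0.0392 = 0.00500 L/s.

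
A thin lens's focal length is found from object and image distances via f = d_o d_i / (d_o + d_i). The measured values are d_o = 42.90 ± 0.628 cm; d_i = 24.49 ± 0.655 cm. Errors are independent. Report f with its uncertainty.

∂f/∂d_o = (d_i/(d_o+d_i))² = 0.132;  ∂f/∂d_i = (d_o/(d_o+d_i))² = 0.405
δf = √((∂f/∂d_o · δd_o)² + (∂f/∂d_i · δd_i)²) = √(0.00688 + 0.0705) = 0.278 cm
f = 15.59 cm.

15.59 ± 0.278 cm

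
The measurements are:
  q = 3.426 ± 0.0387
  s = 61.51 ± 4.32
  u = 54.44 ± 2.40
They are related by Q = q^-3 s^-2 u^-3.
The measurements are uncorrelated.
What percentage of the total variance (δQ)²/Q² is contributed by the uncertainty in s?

(δQ/Q)² = (-3·δq/q)² + (-2·δs/s)² + (-3·δu/u)²
  q term: (-3×0.0113)² = 0.00115
  s term: (-2×0.0702)² = 0.0197
  u term: (-3×0.0441)² = 0.0175
Total = 0.0384. Share from s = 0.0197/0.0384 = 0.514.

51.4%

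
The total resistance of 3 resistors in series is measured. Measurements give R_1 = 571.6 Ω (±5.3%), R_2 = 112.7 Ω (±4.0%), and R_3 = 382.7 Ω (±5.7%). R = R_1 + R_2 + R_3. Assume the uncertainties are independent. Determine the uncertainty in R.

37.6 Ω

Sums and differences: (δR)² = Σ (cᵢ δxᵢ)².
  (δR_1)² = 918;  (δR_2)² = 20.3;  (δR_3)² = 476
δR = √(1410) = 37.6 Ω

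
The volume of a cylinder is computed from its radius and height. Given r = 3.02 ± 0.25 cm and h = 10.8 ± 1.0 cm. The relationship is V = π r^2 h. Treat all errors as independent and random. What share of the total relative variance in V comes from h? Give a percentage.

(δV/V)² = (2·δr/r)² + (1·δh/h)²
  r term: (2×0.0828)² = 0.0274
  h term: (1×0.0926)² = 0.00857
Total = 0.0360. Share from h = 0.00857/0.0360 = 0.238.

23.8%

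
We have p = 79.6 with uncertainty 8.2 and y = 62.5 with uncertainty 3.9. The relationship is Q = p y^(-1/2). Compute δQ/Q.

For a monomial Q ∝ p, y^(-1/2), fractional errors add in quadrature:
  (1·δp/p)² = (1×0.103)² = 0.0106;  (−½·δy/y)² = (-0.5×0.0624)² = 0.000973
δQ/Q = √(0.0116) = 0.108

0.108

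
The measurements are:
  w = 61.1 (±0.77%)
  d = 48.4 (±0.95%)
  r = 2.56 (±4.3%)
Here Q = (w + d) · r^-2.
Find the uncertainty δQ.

1.44

Let u = w + d = 110. δu = √(δw² + δd²) = √(0.221 + 0.211) = 0.658, so δu/u = 0.00601.
Q is then a monomial in u, r:
δQ/Q = √((δu/u)² + (-2·δr/r)²) = √(3.61e-05 + 0.00740) = 0.0862
Q = 16.7, so δQ = 0.0862 × 16.7 = 1.44.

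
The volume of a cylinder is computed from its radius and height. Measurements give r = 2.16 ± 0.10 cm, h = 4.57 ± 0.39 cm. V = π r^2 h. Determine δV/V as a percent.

12.6%

Since V is a product/quotient, work with relative uncertainties:
  (2·δr/r)² = (2×0.0463)² = 0.00857;  (1·δh/h)² = (1×0.0853)² = 0.00728
δV/V = √(0.0159) = 0.126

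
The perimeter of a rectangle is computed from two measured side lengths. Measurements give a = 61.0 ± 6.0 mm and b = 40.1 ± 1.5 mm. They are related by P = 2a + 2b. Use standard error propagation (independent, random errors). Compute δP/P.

0.0612

P is a linear combination, so absolute uncertainties add in quadrature:
  (2·δa)² = 144;  (2·δb)² = 9.00
δP = √(153) = 12.4 mm
P = 202 mm, so δP/P = 12.4/202 = 0.0612.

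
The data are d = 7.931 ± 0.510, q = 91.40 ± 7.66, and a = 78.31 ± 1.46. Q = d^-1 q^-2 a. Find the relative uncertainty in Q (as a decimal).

0.180

Each factor contributes (exponent × relative error)² to (δQ/Q)²:
  (-1·δd/d)² = (-1×0.0643)² = 0.00414;  (-2·δq/q)² = (-2×0.0838)² = 0.0281;  (1·δa/a)² = (1×0.0186)² = 0.000348
δQ/Q = √(0.0326) = 0.180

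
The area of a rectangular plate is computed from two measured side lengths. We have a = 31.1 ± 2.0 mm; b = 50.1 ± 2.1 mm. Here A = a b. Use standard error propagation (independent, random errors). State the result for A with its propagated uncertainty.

Relative error in a monomial: (δA/A)² = Σ (nᵢ · δxᵢ/xᵢ)².
  (1·δa/a)² = (1×0.0643)² = 0.00414;  (1·δb/b)² = (1×0.0419)² = 0.00176
δA/A = √(0.00589) = 0.0768
A = 1560 mm^2, so δA = 0.0768 × 1560 = 120 mm^2.

1560 ± 120 mm^2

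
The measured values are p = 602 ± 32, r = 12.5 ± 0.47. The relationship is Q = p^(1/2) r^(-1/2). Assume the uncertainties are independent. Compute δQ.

0.226

Each factor contributes (exponent × relative error)² to (δQ/Q)²:
  (½·δp/p)² = (0.5×0.0532)² = 0.000706;  (−½·δr/r)² = (-0.5×0.0376)² = 0.000353
δQ/Q = √(0.00106) = 0.0326
Q = 6.94, so δQ = 0.0326 × 6.94 = 0.226.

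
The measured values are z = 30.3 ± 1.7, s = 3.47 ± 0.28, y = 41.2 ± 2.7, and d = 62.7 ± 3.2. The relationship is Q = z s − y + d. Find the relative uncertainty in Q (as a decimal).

0.0880

Let p = z·s = 105. δp/p = √((1·δz/z)² + (1·δs/s)²) = √(0.00315 + 0.00651) = 0.0983, so δp = 10.3.
Q = p − y + d: δQ = √(δp² + δy² + δd²) = √(107 + 7.29 + 10.2) = 11.1
Q = 127, so δQ/Q = 11.1/127 = 0.0880.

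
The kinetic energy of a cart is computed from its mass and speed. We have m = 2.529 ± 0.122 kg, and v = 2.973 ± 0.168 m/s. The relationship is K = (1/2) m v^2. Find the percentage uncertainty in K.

12.3%

K is a product of powers, so relative uncertainties combine in quadrature:
  (1·δm/m)² = (1×0.0482)² = 0.00233;  (2·δv/v)² = (2×0.0565)² = 0.0128
δK/K = √(0.0151) = 0.123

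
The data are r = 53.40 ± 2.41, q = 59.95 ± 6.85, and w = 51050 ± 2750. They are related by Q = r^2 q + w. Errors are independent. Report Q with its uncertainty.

Let p = r^2·q = 171000. δp/p = √((2·δr/r)² + (1·δq/q)²) = √(0.00815 + 0.0131) = 0.146, so δp = 24900.
Q = p + w: δQ = √(δp² + δw²) = √(6.2e+08 + 7.56e+06) = 25000
Q = 222000.

222000 ± 25000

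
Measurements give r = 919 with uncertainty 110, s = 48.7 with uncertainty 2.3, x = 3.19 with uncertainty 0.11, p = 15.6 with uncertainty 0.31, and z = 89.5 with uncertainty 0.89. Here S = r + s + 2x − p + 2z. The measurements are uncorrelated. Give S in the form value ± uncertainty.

Absolute uncertainties add in quadrature for a linear combination:
  (δr)² = 12100;  (δs)² = 5.29;  (2·δx)² = 0.0484;  (δp)² = 0.0961;  (2·δz)² = 3.17
δS = √(12100) = 110
S = 1140.

1140 ± 110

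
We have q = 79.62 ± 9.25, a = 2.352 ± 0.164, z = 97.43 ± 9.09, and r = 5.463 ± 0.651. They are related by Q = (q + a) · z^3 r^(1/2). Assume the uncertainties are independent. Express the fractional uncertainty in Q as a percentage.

Let u = q + a = 81.97. δu = √(δq² + δa²) = √(85.6 + 0.0269) = 9.25, so δu/u = 0.113.
Q is then a monomial in u, z, r:
δQ/Q = √((δu/u)² + (3·δz/z)² + (½·δr/r)²) = √(0.0127 + 0.0783 + 0.00355) = 0.308

30.8%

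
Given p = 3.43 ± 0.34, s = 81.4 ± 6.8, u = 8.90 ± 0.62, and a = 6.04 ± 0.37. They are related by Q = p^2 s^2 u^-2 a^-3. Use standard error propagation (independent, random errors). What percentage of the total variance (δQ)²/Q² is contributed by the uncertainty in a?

28.1%

(δQ/Q)² = (2·δp/p)² + (2·δs/s)² + (-2·δu/u)² + (-3·δa/a)²
  p term: (2×0.0991)² = 0.0393
  s term: (2×0.0835)² = 0.0279
  u term: (-2×0.0697)² = 0.0194
  a term: (-3×0.0613)² = 0.0338
Total = 0.120. Share from a = 0.0338/0.120 = 0.281.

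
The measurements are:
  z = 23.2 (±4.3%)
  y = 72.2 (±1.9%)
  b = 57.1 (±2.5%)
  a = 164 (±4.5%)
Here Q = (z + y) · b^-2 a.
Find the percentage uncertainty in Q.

6.96%

Let u = z + y = 95.4. δu = √(δz² + δy²) = √(0.995 + 1.88) = 1.70, so δu/u = 0.0178.
Q is then a monomial in u, b, a:
δQ/Q = √((δu/u)² + (-2·δb/b)² + (1·δa/a)²) = √(0.000316 + 0.00250 + 0.00202) = 0.0696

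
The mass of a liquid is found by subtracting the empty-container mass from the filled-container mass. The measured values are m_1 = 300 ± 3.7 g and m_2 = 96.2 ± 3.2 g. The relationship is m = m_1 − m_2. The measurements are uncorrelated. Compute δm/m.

0.0240

Absolute uncertainties add in quadrature for a linear combination:
  (δm_1)² = 13.7;  (δm_2)² = 10.2
δm = √(23.9) = 4.89 g
m = 204 g, so δm/m = 4.89/204 = 0.0240.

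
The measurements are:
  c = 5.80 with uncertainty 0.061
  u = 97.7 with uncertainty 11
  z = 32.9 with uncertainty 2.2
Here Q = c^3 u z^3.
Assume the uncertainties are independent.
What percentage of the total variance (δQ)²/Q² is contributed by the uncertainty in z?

74.6%

(δQ/Q)² = (3·δc/c)² + (1·δu/u)² + (3·δz/z)²
  c term: (3×0.0105)² = 0.000996
  u term: (1×0.113)² = 0.0127
  z term: (3×0.0669)² = 0.0402
Total = 0.0539. Share from z = 0.0402/0.0539 = 0.746.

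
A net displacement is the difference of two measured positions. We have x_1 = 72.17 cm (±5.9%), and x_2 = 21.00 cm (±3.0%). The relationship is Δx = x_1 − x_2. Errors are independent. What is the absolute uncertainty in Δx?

4.30 cm

Sums and differences: (δΔx)² = Σ (cᵢ δxᵢ)².
  (δx_1)² = 18.1;  (δx_2)² = 0.397
δΔx = √(18.5) = 4.30 cm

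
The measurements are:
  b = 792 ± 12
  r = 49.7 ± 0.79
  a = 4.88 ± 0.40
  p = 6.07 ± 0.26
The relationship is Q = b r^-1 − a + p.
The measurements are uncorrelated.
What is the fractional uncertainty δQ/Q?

0.0345

Let w = b·r^-1 = 15.9. δw/w = √((1·δb/b)² + (-1·δr/r)²) = √(0.000230 + 0.000253) = 0.0220, so δw = 0.350.
Q = w − a + p: δQ = √(δw² + δa² + δp²) = √(0.122 + 0.160 + 0.0676) = 0.592
Q = 17.1, so δQ/Q = 0.592/17.1 = 0.0345.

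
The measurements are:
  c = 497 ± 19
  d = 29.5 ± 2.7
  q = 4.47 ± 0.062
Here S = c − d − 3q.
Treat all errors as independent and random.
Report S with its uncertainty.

Absolute uncertainties add in quadrature for a linear combination:
  (δc)² = 361;  (δd)² = 7.29;  (3·δq)² = 0.0346
δS = √(368) = 19.2
S = 454.

454 ± 19.2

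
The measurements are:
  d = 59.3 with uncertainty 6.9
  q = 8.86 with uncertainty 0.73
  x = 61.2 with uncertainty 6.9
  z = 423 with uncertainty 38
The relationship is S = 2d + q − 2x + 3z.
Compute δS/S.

0.0908

Absolute uncertainties add in quadrature for a linear combination:
  (2·δd)² = 190;  (δq)² = 0.533;  (2·δx)² = 190;  (3·δz)² = 13000
δS = √(13400) = 116
S = 1270, so δS/S = 116/1270 = 0.0908.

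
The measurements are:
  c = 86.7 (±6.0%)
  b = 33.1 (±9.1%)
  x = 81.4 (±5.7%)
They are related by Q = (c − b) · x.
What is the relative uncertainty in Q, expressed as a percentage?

Let u = c − b = 53.6. δu = √(δc² + δb²) = √(27.1 + 9.07) = 6.01, so δu/u = 0.112.
Q is then a monomial in u, x:
δQ/Q = √((δu/u)² + (1·δx/x)²) = √(0.0126 + 0.00325) = 0.126

12.6%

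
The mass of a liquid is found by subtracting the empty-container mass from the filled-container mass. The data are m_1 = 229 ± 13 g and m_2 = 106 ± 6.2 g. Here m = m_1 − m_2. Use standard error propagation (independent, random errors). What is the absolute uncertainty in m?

Each term contributes (cᵢ δxᵢ)² to (δm)²:
  (δm_1)² = 169;  (δm_2)² = 38.4
δm = √(207) = 14.4 g

14.4 g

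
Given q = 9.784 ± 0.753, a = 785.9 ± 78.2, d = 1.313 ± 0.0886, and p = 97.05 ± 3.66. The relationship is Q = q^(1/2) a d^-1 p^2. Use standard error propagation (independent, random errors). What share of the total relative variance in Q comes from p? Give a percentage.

(δQ/Q)² = (½·δq/q)² + (1·δa/a)² + (-1·δd/d)² + (2·δp/p)²
  q term: (0.5×0.0770)² = 0.00148
  a term: (1×0.0995)² = 0.00990
  d term: (-1×0.0675)² = 0.00455
  p term: (2×0.0377)² = 0.00569
Total = 0.0216. Share from p = 0.00569/0.0216 = 0.263.

26.3%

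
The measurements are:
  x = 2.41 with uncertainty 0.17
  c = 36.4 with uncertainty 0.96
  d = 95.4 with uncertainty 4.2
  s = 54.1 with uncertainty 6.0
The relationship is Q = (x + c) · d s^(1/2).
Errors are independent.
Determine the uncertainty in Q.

2050

Let u = x + c = 38.8. δu = √(δx² + δc²) = √(0.0289 + 0.922) = 0.975, so δu/u = 0.0251.
Q is then a monomial in u, d, s:
δQ/Q = √((δu/u)² + (1·δd/d)² + (½·δs/s)²) = √(0.000631 + 0.00194 + 0.00308) = 0.0751
Q = 27200, so δQ = 0.0751 × 27200 = 2050.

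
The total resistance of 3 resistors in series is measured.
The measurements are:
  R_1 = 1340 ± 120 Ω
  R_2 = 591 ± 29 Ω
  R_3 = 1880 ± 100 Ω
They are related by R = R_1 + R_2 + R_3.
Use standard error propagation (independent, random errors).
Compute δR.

Each term contributes (cᵢ δxᵢ)² to (δR)²:
  (δR_1)² = 14400;  (δR_2)² = 841;  (δR_3)² = 10000
δR = √(25200) = 159 Ω

159 Ω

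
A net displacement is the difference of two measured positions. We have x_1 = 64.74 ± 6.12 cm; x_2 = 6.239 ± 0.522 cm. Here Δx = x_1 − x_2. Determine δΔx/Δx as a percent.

Sums and differences: (δΔx)² = Σ (cᵢ δxᵢ)².
  (δx_1)² = 37.5;  (δx_2)² = 0.272
δΔx = √(37.7) = 6.14 cm
Δx = 58.50 cm, so δΔx/Δx = 6.14/58.50 = 0.105.

10.5%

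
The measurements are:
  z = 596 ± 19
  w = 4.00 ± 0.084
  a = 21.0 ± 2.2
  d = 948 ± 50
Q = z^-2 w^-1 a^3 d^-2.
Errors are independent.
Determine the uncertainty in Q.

2.45e-09

Q is a product of powers, so relative uncertainties combine in quadrature:
  (-2·δz/z)² = (-2×0.0319)² = 0.00407;  (-1·δw/w)² = (-1×0.0210)² = 0.000441;  (3·δa/a)² = (3×0.105)² = 0.0988;  (-2·δd/d)² = (-2×0.0527)² = 0.0111
δQ/Q = √(0.114) = 0.338
Q = 7.25e-09, so δQ = 0.338 × 7.25e-09 = 2.45e-09.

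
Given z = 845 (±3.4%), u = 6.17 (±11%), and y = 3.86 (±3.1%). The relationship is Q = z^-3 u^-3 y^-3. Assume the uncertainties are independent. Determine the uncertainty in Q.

4.39e-14

Relative error in a monomial: (δQ/Q)² = Σ (nᵢ · δxᵢ/xᵢ)².
  (-3·δz/z)² = (-3×0.0340)² = 0.0104;  (-3·δu/u)² = (-3×0.110)² = 0.109;  (-3·δy/y)² = (-3×0.0310)² = 0.00865
δQ/Q = √(0.128) = 0.358
Q = 1.23e-13, so δQ = 0.358 × 1.23e-13 = 4.39e-14.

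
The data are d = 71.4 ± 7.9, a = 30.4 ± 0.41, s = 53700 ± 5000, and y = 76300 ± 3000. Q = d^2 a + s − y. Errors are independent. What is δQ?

34800

Let p = d^2·a = 1.55e+05. δp/p = √((2·δd/d)² + (1·δa/a)²) = √(0.0490 + 0.000182) = 0.222, so δp = 34400.
Q = p + s − y: δQ = √(δp² + δs² + δy²) = √(1.18e+09 + 2.5e+07 + 9e+06) = 34800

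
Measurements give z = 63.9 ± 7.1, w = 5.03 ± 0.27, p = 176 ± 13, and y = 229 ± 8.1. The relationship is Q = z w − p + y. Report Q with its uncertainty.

Let h = z·w = 321. δh/h = √((1·δz/z)² + (1·δw/w)²) = √(0.0123 + 0.00288) = 0.123, so δh = 39.7.
Q = h − p + y: δQ = √(δh² + δp² + δy²) = √(1570 + 169 + 65.6) = 42.5
Q = 374.

374 ± 42.5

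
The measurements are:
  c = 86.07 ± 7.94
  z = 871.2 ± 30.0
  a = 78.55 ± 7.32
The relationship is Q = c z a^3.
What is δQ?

Since Q is a product/quotient, work with relative uncertainties:
  (1·δc/c)² = (1×0.0923)² = 0.00851;  (1·δz/z)² = (1×0.0344)² = 0.00119;  (3·δa/a)² = (3×0.0932)² = 0.0782
δQ/Q = √(0.0879) = 0.296
Q = 3.634e+10, so δQ = 0.296 × 3.634e+10 = 1.08e+10.

1.08e+10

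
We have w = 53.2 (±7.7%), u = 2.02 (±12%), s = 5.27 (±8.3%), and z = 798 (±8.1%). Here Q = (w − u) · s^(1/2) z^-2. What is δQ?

Let h = w − u = 51.2. δh = √(δw² + δu²) = √(16.8 + 0.0588) = 4.10, so δh/h = 0.0802.
Q is then a monomial in h, s, z:
δQ/Q = √((δh/h)² + (½·δs/s)² + (-2·δz/z)²) = √(0.00643 + 0.00172 + 0.0262) = 0.185
Q = 0.000185, so δQ = 0.185 × 0.000185 = 3.42e-05.

3.42e-05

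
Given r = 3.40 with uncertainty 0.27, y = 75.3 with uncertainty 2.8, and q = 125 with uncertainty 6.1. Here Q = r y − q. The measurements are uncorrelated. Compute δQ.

Let p = r·y = 256. δp/p = √((1·δr/r)² + (1·δy/y)²) = √(0.00631 + 0.00138) = 0.0877, so δp = 22.4.
Q = p − q: δQ = √(δp² + δq²) = √(504 + 37.2) = 23.3

23.3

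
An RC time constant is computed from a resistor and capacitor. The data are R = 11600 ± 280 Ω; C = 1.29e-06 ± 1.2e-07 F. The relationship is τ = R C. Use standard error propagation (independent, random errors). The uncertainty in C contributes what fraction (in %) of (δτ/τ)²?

(δτ/τ)² = (1·δR/R)² + (1·δC/C)²
  R term: (1×0.0241)² = 0.000583
  C term: (1×0.0930)² = 0.00865
Total = 0.00924. Share from C = 0.00865/0.00924 = 0.937.

93.7%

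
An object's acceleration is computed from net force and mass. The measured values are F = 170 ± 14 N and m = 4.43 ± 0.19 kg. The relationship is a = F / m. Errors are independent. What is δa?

3.56 m/s^2

Since a is a product/quotient, work with relative uncertainties:
  (1·δF/F)² = (1×0.0824)² = 0.00678;  (-1·δm/m)² = (-1×0.0429)² = 0.00184
δa/a = √(0.00862) = 0.0929
a = 38.4 m/s^2, so δa = 0.0929 × 38.4 = 3.56 m/s^2.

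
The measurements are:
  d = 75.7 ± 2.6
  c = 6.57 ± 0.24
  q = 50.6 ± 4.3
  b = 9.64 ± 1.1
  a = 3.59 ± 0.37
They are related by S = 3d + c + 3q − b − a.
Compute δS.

Sums and differences: (δS)² = Σ (cᵢ δxᵢ)².
  (3·δd)² = 60.8;  (δc)² = 0.0576;  (3·δq)² = 166;  (δb)² = 1.21;  (δa)² = 0.137
δS = √(229) = 15.1

15.1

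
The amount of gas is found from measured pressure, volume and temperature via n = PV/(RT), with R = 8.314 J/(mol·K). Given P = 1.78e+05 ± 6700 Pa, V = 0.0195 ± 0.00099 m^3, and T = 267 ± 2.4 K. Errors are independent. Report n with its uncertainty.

n is a product of powers, so relative uncertainties combine in quadrature:
  (1·δP/P)² = (1×0.0376)² = 0.00142;  (1·δV/V)² = (1×0.0508)² = 0.00258;  (-1·δT/T)² = (-1×0.00899)² = 8.08e-05
δn/n = √(0.00408) = 0.0638
n = 1.56 mol, so δn = 0.0638 × 1.56 = 0.0998 mol.

1.56 ± 0.0998 mol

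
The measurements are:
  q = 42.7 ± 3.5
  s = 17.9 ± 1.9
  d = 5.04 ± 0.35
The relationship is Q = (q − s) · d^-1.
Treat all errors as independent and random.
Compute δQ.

Let u = q − s = 24.8. δu = √(δq² + δs²) = √(12.2 + 3.61) = 3.98, so δu/u = 0.161.
Q is then a monomial in u, d:
δQ/Q = √((δu/u)² + (-1·δd/d)²) = √(0.0258 + 0.00482) = 0.175
Q = 4.92, so δQ = 0.175 × 4.92 = 0.861.

0.861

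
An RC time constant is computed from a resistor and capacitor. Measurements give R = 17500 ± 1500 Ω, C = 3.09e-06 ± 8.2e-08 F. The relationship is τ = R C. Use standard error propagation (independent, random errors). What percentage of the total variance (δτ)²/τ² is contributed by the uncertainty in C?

8.75%

(δτ/τ)² = (1·δR/R)² + (1·δC/C)²
  R term: (1×0.0857)² = 0.00735
  C term: (1×0.0265)² = 0.000704
Total = 0.00805. Share from C = 0.000704/0.00805 = 0.0875.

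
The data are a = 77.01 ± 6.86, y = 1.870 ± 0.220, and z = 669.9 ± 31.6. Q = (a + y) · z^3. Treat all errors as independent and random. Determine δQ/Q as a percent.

16.6%

Let u = a + y = 78.88. δu = √(δa² + δy²) = √(47.1 + 0.0484) = 6.86, so δu/u = 0.0870.
Q is then a monomial in u, z:
δQ/Q = √((δu/u)² + (3·δz/z)²) = √(0.00757 + 0.0200) = 0.166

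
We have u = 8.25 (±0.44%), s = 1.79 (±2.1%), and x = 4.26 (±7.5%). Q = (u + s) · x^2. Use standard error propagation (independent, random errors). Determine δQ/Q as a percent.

Let w = u + s = 10.0. δw = √(δu² + δs²) = √(0.00132 + 0.00141) = 0.0523, so δw/w = 0.00520.
Q is then a monomial in w, x:
δQ/Q = √((δw/w)² + (2·δx/x)²) = √(2.71e-05 + 0.0225) = 0.150

15.0%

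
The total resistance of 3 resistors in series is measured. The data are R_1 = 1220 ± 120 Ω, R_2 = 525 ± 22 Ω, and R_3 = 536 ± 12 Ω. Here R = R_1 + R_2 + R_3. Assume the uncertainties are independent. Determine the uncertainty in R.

123 Ω

Each term contributes (cᵢ δxᵢ)² to (δR)²:
  (δR_1)² = 14400;  (δR_2)² = 484;  (δR_3)² = 144
δR = √(15000) = 123 Ω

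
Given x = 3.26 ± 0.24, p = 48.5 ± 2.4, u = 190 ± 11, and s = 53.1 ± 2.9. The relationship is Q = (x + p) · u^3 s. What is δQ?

3.54e+09

Let w = x + p = 51.8. δw = √(δx² + δp²) = √(0.0576 + 5.76) = 2.41, so δw/w = 0.0466.
Q is then a monomial in w, u, s:
δQ/Q = √((δw/w)² + (3·δu/u)² + (1·δs/s)²) = √(0.00217 + 0.0302 + 0.00298) = 0.188
Q = 1.89e+10, so δQ = 0.188 × 1.89e+10 = 3.54e+09.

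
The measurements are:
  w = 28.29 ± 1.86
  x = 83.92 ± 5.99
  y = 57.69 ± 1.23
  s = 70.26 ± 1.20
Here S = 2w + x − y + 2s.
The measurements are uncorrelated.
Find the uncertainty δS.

7.55

S is a linear combination, so absolute uncertainties add in quadrature:
  (2·δw)² = 13.8;  (δx)² = 35.9;  (δy)² = 1.51;  (2·δs)² = 5.76
δS = √(57.0) = 7.55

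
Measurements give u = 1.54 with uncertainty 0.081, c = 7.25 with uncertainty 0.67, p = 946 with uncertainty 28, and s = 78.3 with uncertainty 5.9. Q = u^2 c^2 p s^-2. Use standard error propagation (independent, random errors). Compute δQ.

Each factor contributes (exponent × relative error)² to (δQ/Q)²:
  (2·δu/u)² = (2×0.0526)² = 0.0111;  (2·δc/c)² = (2×0.0924)² = 0.0342;  (1·δp/p)² = (1×0.0296)² = 0.000876;  (-2·δs/s)² = (-2×0.0754)² = 0.0227
δQ/Q = √(0.0688) = 0.262
Q = 19.2, so δQ = 0.262 × 19.2 = 5.05.

5.05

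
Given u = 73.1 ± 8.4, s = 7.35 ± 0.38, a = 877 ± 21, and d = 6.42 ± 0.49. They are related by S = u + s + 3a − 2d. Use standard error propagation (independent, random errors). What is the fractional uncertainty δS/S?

Absolute uncertainties add in quadrature for a linear combination:
  (δu)² = 70.6;  (δs)² = 0.144;  (3·δa)² = 3970;  (2·δd)² = 0.960
δS = √(4040) = 63.6
S = 2700, so δS/S = 63.6/2700 = 0.0236.

0.0236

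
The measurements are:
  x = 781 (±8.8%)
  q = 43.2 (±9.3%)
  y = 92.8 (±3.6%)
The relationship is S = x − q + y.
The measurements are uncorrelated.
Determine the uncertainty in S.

68.9

For a sum/difference, combine absolute errors in quadrature:
  (δx)² = 4720;  (δq)² = 16.1;  (δy)² = 11.2
δS = √(4750) = 68.9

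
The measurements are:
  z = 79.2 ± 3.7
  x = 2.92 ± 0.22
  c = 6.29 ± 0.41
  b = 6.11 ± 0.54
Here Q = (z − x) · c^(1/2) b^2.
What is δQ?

Let u = z − x = 76.3. δu = √(δz² + δx²) = √(13.7 + 0.0484) = 3.71, so δu/u = 0.0486.
Q is then a monomial in u, c, b:
δQ/Q = √((δu/u)² + (½·δc/c)² + (2·δb/b)²) = √(0.00236 + 0.00106 + 0.0312) = 0.186
Q = 7140, so δQ = 0.186 × 7140 = 1330.

1330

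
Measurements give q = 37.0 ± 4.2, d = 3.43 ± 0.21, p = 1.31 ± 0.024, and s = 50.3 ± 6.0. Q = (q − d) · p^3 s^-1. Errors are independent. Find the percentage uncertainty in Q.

18.1%

Let u = q − d = 33.6. δu = √(δq² + δd²) = √(17.6 + 0.0441) = 4.21, so δu/u = 0.125.
Q is then a monomial in u, p, s:
δQ/Q = √((δu/u)² + (3·δp/p)² + (-1·δs/s)²) = √(0.0157 + 0.00302 + 0.0142) = 0.181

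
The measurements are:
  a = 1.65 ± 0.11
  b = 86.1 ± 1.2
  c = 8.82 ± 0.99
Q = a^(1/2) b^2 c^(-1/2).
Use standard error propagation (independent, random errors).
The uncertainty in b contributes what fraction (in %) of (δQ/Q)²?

15.4%

(δQ/Q)² = (½·δa/a)² + (2·δb/b)² + (−½·δc/c)²
  a term: (0.5×0.0667)² = 0.00111
  b term: (2×0.0139)² = 0.000777
  c term: (-0.5×0.112)² = 0.00315
Total = 0.00504. Share from b = 0.000777/0.00504 = 0.154.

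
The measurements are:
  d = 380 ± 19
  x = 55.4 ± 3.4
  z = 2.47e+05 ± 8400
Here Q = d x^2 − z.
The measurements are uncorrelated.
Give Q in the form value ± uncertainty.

Let p = d·x^2 = 1.17e+06. δp/p = √((1·δd/d)² + (2·δx/x)²) = √(0.00250 + 0.0151) = 0.133, so δp = 1.55e+05.
Q = p − z: δQ = √(δp² + δz²) = √(2.39e+10 + 7.06e+07) = 1.55e+05
Q = 9.19e+05.

(9.19 ± 1.55) × 10^5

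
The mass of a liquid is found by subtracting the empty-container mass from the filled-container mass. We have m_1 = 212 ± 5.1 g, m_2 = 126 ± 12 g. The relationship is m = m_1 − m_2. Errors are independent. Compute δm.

13.0 g

Sums and differences: (δm)² = Σ (cᵢ δxᵢ)².
  (δm_1)² = 26.0;  (δm_2)² = 144
δm = √(170) = 13.0 g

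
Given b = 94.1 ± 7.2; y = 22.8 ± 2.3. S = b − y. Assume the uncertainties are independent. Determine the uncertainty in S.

Each term contributes (cᵢ δxᵢ)² to (δS)²:
  (δb)² = 51.8;  (δy)² = 5.29
δS = √(57.1) = 7.56

7.56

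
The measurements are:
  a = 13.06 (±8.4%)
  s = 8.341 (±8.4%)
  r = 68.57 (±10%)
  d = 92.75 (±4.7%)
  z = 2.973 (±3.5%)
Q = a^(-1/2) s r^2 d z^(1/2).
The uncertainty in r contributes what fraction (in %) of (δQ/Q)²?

(δQ/Q)² = (−½·δa/a)² + (1·δs/s)² + (2·δr/r)² + (1·δd/d)² + (½·δz/z)²
  a term: (-0.5×0.0840)² = 0.00176
  s term: (1×0.0840)² = 0.00706
  r term: (2×0.100)² = 0.0400
  d term: (1×0.0470)² = 0.00221
  z term: (0.5×0.0350)² = 0.000306
Total = 0.0513. Share from r = 0.0400/0.0513 = 0.779.

77.9%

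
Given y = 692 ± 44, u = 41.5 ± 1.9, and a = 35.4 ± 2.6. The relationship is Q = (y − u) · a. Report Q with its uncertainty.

Let w = y − u = 650. δw = √(δy² + δu²) = √(1940 + 3.61) = 44.0, so δw/w = 0.0677.
Q is then a monomial in w, a:
δQ/Q = √((δw/w)² + (1·δa/a)²) = √(0.00458 + 0.00539) = 0.0999
Q = 23000, so δQ = 0.0999 × 23000 = 2300.

23000 ± 2300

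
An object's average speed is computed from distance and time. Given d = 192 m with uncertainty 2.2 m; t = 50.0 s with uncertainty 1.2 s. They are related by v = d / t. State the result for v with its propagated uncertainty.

v is a product of powers, so relative uncertainties combine in quadrature:
  (1·δd/d)² = (1×0.0115)² = 0.000131;  (-1·δt/t)² = (-1×0.0240)² = 0.000576
δv/v = √(0.000707) = 0.0266
v = 3.84 m/s, so δv = 0.0266 × 3.84 = 0.102 m/s.

3.84 ± 0.102 m/s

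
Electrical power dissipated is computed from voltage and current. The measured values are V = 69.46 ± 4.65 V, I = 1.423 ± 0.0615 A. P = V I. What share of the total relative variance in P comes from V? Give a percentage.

(δP/P)² = (1·δV/V)² + (1·δI/I)²
  V term: (1×0.0669)² = 0.00448
  I term: (1×0.0432)² = 0.00187
Total = 0.00635. Share from V = 0.00448/0.00635 = 0.706.

70.6%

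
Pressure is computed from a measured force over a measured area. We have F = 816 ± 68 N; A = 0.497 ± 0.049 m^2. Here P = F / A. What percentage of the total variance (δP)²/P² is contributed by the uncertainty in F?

41.7%

(δP/P)² = (1·δF/F)² + (-1·δA/A)²
  F term: (1×0.0833)² = 0.00694
  A term: (-1×0.0986)² = 0.00972
Total = 0.0167. Share from F = 0.00694/0.0167 = 0.417.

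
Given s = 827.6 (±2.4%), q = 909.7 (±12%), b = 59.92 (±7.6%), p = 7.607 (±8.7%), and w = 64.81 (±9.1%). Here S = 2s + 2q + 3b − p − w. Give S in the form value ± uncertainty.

3582 ± 222

Sums and differences: (δS)² = Σ (cᵢ δxᵢ)².
  (2·δs)² = 1580;  (2·δq)² = 47700;  (3·δb)² = 187;  (δp)² = 0.438;  (δw)² = 34.8
δS = √(49500) = 222
S = 3582.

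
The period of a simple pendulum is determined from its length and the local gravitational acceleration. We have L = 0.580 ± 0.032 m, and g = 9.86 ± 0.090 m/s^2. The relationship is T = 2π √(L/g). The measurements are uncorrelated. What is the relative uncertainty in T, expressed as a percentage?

Products/powers → add relative errors in quadrature, weighted by exponent:
  (½·δL/L)² = (0.5×0.0552)² = 0.000761;  (−½·δg/g)² = (-0.5×0.00913)² = 2.08e-05
δT/T = √(0.000782) = 0.0280

2.80%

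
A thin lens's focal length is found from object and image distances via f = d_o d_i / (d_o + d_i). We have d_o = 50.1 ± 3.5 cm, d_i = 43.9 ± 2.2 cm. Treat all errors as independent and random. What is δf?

∂f/∂d_o = (d_i/(d_o+d_i))² = 0.218;  ∂f/∂d_i = (d_o/(d_o+d_i))² = 0.284
δf = √((∂f/∂d_o · δd_o)² + (∂f/∂d_i · δd_i)²) = √(0.583 + 0.391) = 0.987 cm

0.987 cm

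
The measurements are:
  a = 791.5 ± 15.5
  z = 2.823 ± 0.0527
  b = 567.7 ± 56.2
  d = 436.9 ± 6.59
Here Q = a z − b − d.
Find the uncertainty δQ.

82.8

Let p = a·z = 2234. δp/p = √((1·δa/a)² + (1·δz/z)²) = √(0.000383 + 0.000348) = 0.0271, so δp = 60.5.
Q = p − b − d: δQ = √(δp² + δb² + δd²) = √(3650 + 3160 + 43.4) = 82.8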